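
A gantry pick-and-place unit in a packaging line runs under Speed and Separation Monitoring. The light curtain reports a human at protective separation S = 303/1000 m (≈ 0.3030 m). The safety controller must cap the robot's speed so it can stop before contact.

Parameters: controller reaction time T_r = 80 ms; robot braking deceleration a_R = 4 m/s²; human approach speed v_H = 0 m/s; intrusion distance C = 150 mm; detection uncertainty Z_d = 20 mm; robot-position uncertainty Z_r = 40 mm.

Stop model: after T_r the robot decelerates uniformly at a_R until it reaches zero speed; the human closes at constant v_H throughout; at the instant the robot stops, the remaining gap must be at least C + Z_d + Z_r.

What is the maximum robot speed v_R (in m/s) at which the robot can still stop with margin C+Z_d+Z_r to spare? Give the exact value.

collect terms ⇒ (1/8)·v_R² + (2/25)·v_R + (-93/1000) = 0
  disc = (2/25)² − 4·(1/8)·(-93/1000) = 529/10000 ; √disc = 23/100
  v_R = (−(2/25) + 23/100) / (2·(1/8)) = 3/5 m/s
check:
T_s = v_R/a_R = (3/5)/4 = 0.1500 s
robot in T_r: 0.6000·0.0800 = 0.0480 m
robot under decel: 0.6000²/(2·4.0000) = 0.0450 m
person approaches 0.0000·(0.0800+0.1500) = 0.0000 m
C+Z_d+Z_r = 0.1500+0.0200+0.0400 = 0.2100 m
sum ≈ 0.0480+0.0450+0.0000+0.2100 ≈ 0.3030 m = S ✓

v_R_max = 3/5 m/s = 0.6000 m/s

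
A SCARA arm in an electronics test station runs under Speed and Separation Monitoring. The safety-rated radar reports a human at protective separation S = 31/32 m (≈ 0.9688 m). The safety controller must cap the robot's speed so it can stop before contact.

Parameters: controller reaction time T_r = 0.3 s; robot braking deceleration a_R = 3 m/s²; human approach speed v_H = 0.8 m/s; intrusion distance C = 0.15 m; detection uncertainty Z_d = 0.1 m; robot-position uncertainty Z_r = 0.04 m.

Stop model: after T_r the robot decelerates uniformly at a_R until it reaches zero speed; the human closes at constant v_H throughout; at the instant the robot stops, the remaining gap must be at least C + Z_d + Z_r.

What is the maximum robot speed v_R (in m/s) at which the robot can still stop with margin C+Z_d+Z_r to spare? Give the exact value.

v_R_max = 13/20 m/s = 0.6500 m/s

collect terms ⇒ (1/6)·v_R² + (17/30)·v_R + (-351/800) = 0
  disc = (17/30)² − 4·(1/6)·(-351/800) = 2209/3600 ; √disc = 47/60
  v_R = (−(17/30) + 47/60) / (2·(1/6)) = 13/20 m/s
check:
braking lasts T_s = (13/20)/3 = 0.2167 s
reaction-phase robot travel = 0.6500·0.3000 = 0.1950 m
robot covers 0.6500·0.2167 − ½·3.0000·0.2167² = 0.0704 m while stopping
human closes 0.8000·0.5167 = 0.4133 m
residual clearance needed = 0.1500+0.1000+0.0400 = 0.2900 m
sum ≈ 0.1950+0.0704+0.4133+0.2900 ≈ 0.9688 m = S ✓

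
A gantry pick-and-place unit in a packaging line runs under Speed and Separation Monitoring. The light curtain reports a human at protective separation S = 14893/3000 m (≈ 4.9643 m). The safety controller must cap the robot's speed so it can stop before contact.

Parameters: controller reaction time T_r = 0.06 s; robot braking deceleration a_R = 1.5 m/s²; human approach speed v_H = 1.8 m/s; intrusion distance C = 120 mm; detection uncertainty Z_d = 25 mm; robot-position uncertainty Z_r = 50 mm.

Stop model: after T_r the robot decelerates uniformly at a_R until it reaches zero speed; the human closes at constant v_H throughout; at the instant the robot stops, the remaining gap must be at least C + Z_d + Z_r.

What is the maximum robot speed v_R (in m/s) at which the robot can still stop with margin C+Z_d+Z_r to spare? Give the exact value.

v_R_max = 23/10 m/s = 2.3000 m/s

at the boundary: (1/3)·v² + (63/50)·v + (-1748/375) = 0
  disc = (63/50)² − 4·(1/3)·(-1748/375) = 175561/22500 ; √disc = 419/150
  v_R = (−(63/50) + 419/150) / (2·(1/3)) = 23/10 m/s
check:
stop time T_s = (23/10)/(3/2) = 1.5333 s
robot in T_r: 2.3000·0.0600 = 0.1380 m
robot covers 2.3000·1.5333 − ½·1.5000·1.5333² = 1.7633 m while stopping
human closes 1.8000·1.5933 = 2.8680 m
residual clearance needed = 0.1200+0.0250+0.0500 = 0.1950 m
sum ≈ 0.1380+1.7633+2.8680+0.1950 ≈ 4.9643 m = S ✓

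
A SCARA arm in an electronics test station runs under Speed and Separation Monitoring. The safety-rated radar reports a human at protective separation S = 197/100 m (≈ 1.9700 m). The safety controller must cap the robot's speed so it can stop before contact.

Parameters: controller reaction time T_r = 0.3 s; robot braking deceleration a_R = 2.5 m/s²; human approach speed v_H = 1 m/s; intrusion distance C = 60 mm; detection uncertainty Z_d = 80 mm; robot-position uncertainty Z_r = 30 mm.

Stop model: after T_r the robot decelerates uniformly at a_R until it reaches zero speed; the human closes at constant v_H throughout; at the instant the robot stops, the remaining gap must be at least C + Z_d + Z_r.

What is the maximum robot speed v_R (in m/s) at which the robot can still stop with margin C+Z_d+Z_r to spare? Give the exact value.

v_R_max = 3/2 m/s = 1.5000 m/s

quadratic (1/5)·v² + (7/10)·v + (-3/2) = 0
  disc = (7/10)² − 4·(1/5)·(-3/2) = 169/100 ; √disc = 13/10
  v_R = (−(7/10) + 13/10) / (2·(1/5)) = 3/2 m/s
check:
stop time T_s = (3/2)/(5/2) = 0.6000 s
robot in T_r: 1.5000·0.3000 = 0.4500 m
robot under decel: 1.5000²/(2·2.5000) = 0.4500 m
human closes 1.0000·0.9000 = 0.9000 m
margins: 0.0600+0.0800+0.0300 = 0.1700 m
sum ≈ 0.4500+0.4500+0.9000+0.1700 ≈ 1.9700 m = S ✓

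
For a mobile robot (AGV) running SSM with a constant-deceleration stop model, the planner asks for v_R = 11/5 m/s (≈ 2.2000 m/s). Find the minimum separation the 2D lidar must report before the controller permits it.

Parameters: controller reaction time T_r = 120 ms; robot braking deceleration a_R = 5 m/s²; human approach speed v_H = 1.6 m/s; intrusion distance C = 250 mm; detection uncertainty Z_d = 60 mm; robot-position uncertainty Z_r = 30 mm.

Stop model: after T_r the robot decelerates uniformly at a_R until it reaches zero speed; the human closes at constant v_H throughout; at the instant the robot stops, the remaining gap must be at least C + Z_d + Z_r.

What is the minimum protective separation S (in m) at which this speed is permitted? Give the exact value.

stop time T_s = (11/5)/5 = 0.4400 s
reaction-phase robot travel = 2.2000·0.1200 = 0.2640 m
braking distance = 2.2000²/(2·5.0000) = 0.4840 m
person approaches 1.6000·(0.1200+0.4400) = 0.8960 m
margins: 0.2500+0.0600+0.0300 = 0.3400 m
S_min ≈ 0.2640+0.4840+0.8960+0.3400  ⇒  S_min = 248/125 m

S_min = 248/125 m = 1.9840 m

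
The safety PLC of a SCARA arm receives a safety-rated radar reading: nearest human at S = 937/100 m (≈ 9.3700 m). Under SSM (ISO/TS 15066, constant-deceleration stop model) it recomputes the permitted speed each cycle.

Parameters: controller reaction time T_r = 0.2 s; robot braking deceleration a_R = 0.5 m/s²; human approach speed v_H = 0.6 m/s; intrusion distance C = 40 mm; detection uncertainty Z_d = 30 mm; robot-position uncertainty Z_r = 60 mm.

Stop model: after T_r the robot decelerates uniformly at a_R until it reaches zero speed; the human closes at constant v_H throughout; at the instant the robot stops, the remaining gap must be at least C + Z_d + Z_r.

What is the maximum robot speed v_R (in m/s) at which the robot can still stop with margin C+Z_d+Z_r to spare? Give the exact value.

v_R_max = 12/5 m/s = 2.4000 m/s

collect terms ⇒ (1)·v_R² + (7/5)·v_R + (-228/25) = 0
  disc = (7/5)² − 4·(1)·(-228/25) = 961/25 ; √disc = 31/5
  v_R = (−(7/5) + 31/5) / (2·(1)) = 12/5 m/s
check:
braking lasts T_s = (12/5)/(1/2) = 4.8000 s
reaction-phase robot travel = 2.4000·0.2000 = 0.4800 m
robot under decel: 2.4000²/(2·0.5000) = 5.7600 m
human closes 0.6000·5.0000 = 3.0000 m
C+Z_d+Z_r = 0.0400+0.0300+0.0600 = 0.1300 m
sum ≈ 0.4800+5.7600+3.0000+0.1300 ≈ 9.3700 m = S ✓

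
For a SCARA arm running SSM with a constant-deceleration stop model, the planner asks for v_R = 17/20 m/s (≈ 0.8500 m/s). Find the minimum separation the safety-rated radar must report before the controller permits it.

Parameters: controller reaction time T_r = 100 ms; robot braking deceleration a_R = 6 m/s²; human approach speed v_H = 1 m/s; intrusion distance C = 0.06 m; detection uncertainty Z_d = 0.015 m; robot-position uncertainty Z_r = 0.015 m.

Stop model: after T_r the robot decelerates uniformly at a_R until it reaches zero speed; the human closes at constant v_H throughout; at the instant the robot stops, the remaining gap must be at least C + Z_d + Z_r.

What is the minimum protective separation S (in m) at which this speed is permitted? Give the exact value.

braking lasts T_s = (17/20)/6 = 0.1417 s
reaction-phase robot travel = 0.8500·0.1000 = 0.0850 m
robot under decel: 0.8500²/(2·6.0000) = 0.0602 m
person approaches 1.0000·(0.1000+0.1417) = 0.2417 m
margins: 0.0600+0.0150+0.0150 = 0.0900 m
S_min ≈ 0.0850+0.0602+0.2417+0.0900  ⇒  S_min = 763/1600 m

S_min = 763/1600 m = 0.4769 m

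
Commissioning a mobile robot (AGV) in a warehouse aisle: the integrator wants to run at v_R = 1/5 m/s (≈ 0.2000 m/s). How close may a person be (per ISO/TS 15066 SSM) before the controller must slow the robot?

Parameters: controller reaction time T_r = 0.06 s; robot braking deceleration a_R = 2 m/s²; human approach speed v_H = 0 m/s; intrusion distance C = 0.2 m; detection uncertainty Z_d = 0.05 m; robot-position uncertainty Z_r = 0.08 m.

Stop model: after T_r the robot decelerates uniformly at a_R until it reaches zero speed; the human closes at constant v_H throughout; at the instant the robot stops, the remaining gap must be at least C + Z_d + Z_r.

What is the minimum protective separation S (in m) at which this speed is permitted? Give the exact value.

T_s = v_R/a_R = (1/5)/2 = 0.1000 s
reaction-phase robot travel = 0.2000·0.0600 = 0.0120 m
robot under decel: 0.2000²/(2·2.0000) = 0.0100 m
human closes 0.0000·0.1600 = 0.0000 m
C+Z_d+Z_r = 0.2000+0.0500+0.0800 = 0.3300 m
S_min ≈ 0.0120+0.0100+0.0000+0.3300  ⇒  S_min = 44/125 m

S_min = 44/125 m = 0.3520 m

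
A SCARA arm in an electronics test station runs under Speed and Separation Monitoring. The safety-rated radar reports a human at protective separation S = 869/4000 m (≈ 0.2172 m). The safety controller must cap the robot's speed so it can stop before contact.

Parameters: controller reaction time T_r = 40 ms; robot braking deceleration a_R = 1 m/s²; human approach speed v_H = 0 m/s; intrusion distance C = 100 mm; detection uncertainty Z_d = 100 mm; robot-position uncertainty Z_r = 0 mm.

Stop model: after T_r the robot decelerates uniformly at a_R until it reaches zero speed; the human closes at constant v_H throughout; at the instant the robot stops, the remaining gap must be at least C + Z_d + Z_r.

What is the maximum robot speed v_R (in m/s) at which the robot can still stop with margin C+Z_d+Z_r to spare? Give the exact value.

v_R_max = 3/20 m/s = 0.1500 m/s

at the boundary: (1/2)·v² + (1/25)·v + (-69/4000) = 0
  disc = (1/25)² − 4·(1/2)·(-69/4000) = 361/10000 ; √disc = 19/100
  v_R = (−(1/25) + 19/100) / (2·(1/2)) = 3/20 m/s
check:
T_s = v_R/a_R = (3/20)/1 = 0.1500 s
reaction-phase robot travel = 0.1500·0.0400 = 0.0060 m
robot covers 0.1500·0.1500 − ½·1.0000·0.1500² = 0.0112 m while stopping
human closes 0.0000·0.1900 = 0.0000 m
margins: 0.1000+0.1000+0.0000 = 0.2000 m
sum ≈ 0.0060+0.0112+0.0000+0.2000 ≈ 0.2172 m = S ✓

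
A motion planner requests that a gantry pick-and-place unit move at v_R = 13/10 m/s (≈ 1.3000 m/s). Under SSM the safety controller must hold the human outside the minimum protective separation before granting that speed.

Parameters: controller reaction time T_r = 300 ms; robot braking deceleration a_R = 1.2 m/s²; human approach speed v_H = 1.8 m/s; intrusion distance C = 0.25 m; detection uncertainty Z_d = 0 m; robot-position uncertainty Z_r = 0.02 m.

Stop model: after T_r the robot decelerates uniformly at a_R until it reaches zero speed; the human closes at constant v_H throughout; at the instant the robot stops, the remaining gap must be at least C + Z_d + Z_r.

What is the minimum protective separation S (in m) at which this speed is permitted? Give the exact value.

S_min = 185/48 m = 3.8542 m

stop time T_s = (13/10)/(6/5) = 1.0833 s
reaction-phase robot travel = 1.3000·0.3000 = 0.3900 m
braking distance = 1.3000²/(2·1.2000) = 0.7042 m
human over T_r+T_s: 1.8000·(0.3000+1.0833) = 2.4900 m
margins: 0.2500+0.0000+0.0200 = 0.2700 m
S_min ≈ 0.3900+0.7042+2.4900+0.2700  ⇒  S_min = 185/48 m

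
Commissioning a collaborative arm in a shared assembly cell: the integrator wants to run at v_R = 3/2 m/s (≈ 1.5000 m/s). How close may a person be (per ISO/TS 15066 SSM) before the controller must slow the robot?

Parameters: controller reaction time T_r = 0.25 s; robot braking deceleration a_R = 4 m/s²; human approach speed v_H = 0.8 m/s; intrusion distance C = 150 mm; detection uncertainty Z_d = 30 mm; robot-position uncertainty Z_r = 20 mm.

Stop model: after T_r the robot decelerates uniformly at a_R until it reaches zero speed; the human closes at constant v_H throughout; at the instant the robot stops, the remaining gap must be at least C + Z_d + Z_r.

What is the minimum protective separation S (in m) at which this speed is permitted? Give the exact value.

S_min = 217/160 m = 1.3562 m

stop time T_s = (3/2)/4 = 0.3750 s
reaction-phase robot travel = 1.5000·0.2500 = 0.3750 m
robot covers 1.5000·0.3750 − ½·4.0000·0.3750² = 0.2812 m while stopping
human closes 0.8000·0.6250 = 0.5000 m
C+Z_d+Z_r = 0.1500+0.0300+0.0200 = 0.2000 m
S_min ≈ 0.3750+0.2812+0.5000+0.2000  ⇒  S_min = 217/160 m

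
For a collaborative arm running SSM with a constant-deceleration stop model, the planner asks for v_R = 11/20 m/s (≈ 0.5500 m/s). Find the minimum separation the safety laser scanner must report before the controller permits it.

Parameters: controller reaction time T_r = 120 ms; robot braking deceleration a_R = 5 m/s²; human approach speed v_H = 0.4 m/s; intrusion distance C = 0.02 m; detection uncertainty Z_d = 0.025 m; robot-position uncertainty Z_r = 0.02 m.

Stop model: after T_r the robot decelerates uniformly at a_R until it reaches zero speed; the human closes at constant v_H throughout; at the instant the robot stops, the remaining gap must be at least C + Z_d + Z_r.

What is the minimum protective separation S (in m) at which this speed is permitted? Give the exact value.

T_s = v_R/a_R = (11/20)/5 = 0.1100 s
robot covers v_R·T_r = 0.5500·0.1200 = 0.0660 m before braking
robot covers 0.5500·0.1100 − ½·5.0000·0.1100² = 0.0302 m while stopping
human over T_r+T_s: 0.4000·(0.1200+0.1100) = 0.0920 m
C+Z_d+Z_r = 0.0200+0.0250+0.0200 = 0.0650 m
S_min ≈ 0.0660+0.0302+0.0920+0.0650  ⇒  S_min = 1013/4000 m

S_min = 1013/4000 m = 0.2532 m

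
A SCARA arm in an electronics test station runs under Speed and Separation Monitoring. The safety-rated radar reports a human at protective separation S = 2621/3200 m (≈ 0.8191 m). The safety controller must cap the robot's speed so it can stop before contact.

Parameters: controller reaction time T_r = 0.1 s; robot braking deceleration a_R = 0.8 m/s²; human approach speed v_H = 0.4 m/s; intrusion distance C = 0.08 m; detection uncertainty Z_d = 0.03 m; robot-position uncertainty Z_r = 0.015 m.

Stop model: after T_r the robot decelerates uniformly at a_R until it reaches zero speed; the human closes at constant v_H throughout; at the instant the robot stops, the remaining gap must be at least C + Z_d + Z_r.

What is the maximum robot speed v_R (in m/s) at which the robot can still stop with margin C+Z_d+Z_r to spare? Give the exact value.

v_R_max = 13/20 m/s = 0.6500 m/s

at the boundary: (5/8)·v² + (3/5)·v + (-2093/3200) = 0
  disc = (3/5)² − 4·(5/8)·(-2093/3200) = 12769/6400 ; √disc = 113/80
  v_R = (−(3/5) + 113/80) / (2·(5/8)) = 13/20 m/s
check:
T_s = v_R/a_R = (13/20)/(4/5) = 0.8125 s
robot covers v_R·T_r = 0.6500·0.1000 = 0.0650 m before braking
robot covers 0.6500·0.8125 − ½·0.8000·0.8125² = 0.2641 m while stopping
human closes 0.4000·0.9125 = 0.3650 m
residual clearance needed = 0.0800+0.0300+0.0150 = 0.1250 m
sum ≈ 0.0650+0.2641+0.3650+0.1250 ≈ 0.8191 m = S ✓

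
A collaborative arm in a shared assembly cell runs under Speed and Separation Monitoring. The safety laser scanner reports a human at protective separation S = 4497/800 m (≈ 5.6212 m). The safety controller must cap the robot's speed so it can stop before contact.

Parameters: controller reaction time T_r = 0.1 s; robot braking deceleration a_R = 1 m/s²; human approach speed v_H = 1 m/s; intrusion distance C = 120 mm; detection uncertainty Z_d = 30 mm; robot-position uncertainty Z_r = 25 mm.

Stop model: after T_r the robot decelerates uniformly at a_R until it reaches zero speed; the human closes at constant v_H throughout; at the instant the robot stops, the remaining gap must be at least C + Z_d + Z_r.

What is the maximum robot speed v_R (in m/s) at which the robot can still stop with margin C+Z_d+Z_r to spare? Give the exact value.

collect terms ⇒ (1/2)·v_R² + (11/10)·v_R + (-4277/800) = 0
  disc = (11/10)² − 4·(1/2)·(-4277/800) = 4761/400 ; √disc = 69/20
  v_R = (−(11/10) + 69/20) / (2·(1/2)) = 47/20 m/s
check:
stop time T_s = (47/20)/1 = 2.3500 s
reaction-phase robot travel = 2.3500·0.1000 = 0.2350 m
robot under decel: 2.3500²/(2·1.0000) = 2.7612 m
person approaches 1.0000·(0.1000+2.3500) = 2.4500 m
residual clearance needed = 0.1200+0.0300+0.0250 = 0.1750 m
sum ≈ 0.2350+2.7612+2.4500+0.1750 ≈ 5.6212 m = S ✓

v_R_max = 47/20 m/s = 2.3500 m/s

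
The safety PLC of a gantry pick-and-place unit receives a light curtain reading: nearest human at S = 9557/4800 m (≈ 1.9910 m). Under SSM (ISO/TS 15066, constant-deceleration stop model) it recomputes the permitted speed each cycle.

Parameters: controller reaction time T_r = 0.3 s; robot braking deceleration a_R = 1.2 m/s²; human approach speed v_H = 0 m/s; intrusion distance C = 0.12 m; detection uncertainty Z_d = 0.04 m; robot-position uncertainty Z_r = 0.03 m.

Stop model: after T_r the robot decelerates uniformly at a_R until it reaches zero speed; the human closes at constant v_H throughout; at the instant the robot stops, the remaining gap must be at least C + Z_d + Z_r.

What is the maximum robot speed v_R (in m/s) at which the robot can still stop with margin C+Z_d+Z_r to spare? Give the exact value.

collect terms ⇒ (5/12)·v_R² + (3/10)·v_R + (-1729/960) = 0
  disc = (3/10)² − 4·(5/12)·(-1729/960) = 44521/14400 ; √disc = 211/120
  v_R = (−(3/10) + 211/120) / (2·(5/12)) = 7/4 m/s
check:
stop time T_s = (7/4)/(6/5) = 1.4583 s
robot covers v_R·T_r = 1.7500·0.3000 = 0.5250 m before braking
braking distance = 1.7500²/(2·1.2000) = 1.2760 m
human closes 0.0000·1.7583 = 0.0000 m
margins: 0.1200+0.0400+0.0300 = 0.1900 m
sum ≈ 0.5250+1.2760+0.0000+0.1900 ≈ 1.9910 m = S ✓

v_R_max = 7/4 m/s = 1.7500 m/s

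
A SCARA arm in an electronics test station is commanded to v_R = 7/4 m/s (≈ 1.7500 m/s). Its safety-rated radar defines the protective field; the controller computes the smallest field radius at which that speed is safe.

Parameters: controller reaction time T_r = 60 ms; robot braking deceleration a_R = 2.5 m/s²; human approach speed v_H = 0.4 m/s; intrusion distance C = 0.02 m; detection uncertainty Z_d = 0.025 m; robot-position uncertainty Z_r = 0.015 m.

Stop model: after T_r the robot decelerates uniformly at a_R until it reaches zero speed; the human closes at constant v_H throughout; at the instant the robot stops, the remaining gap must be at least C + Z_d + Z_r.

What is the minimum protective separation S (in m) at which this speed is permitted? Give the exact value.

stop time T_s = (7/4)/(5/2) = 0.7000 s
robot in T_r: 1.7500·0.0600 = 0.1050 m
robot covers 1.7500·0.7000 − ½·2.5000·0.7000² = 0.6125 m while stopping
human over T_r+T_s: 0.4000·(0.0600+0.7000) = 0.3040 m
C+Z_d+Z_r = 0.0200+0.0250+0.0150 = 0.0600 m
S_min ≈ 0.1050+0.6125+0.3040+0.0600  ⇒  S_min = 2163/2000 m

S_min = 2163/2000 m = 1.0815 m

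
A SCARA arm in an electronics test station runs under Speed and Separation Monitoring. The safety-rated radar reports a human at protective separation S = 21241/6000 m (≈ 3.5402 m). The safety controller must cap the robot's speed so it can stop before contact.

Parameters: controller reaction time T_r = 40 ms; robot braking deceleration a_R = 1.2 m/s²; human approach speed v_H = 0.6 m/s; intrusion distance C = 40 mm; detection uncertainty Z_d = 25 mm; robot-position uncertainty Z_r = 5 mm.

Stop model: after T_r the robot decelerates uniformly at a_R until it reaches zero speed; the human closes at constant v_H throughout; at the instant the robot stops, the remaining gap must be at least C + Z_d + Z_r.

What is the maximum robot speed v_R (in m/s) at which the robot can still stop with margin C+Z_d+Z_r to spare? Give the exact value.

at the boundary: (5/12)·v² + (27/50)·v + (-20677/6000) = 0
  disc = (27/50)² − 4·(5/12)·(-20677/6000) = 543169/90000 ; √disc = 737/300
  v_R = (−(27/50) + 737/300) / (2·(5/12)) = 23/10 m/s
check:
stop time T_s = (23/10)/(6/5) = 1.9167 s
robot in T_r: 2.3000·0.0400 = 0.0920 m
robot under decel: 2.3000²/(2·1.2000) = 2.2042 m
human over T_r+T_s: 0.6000·(0.0400+1.9167) = 1.1740 m
margins: 0.0400+0.0250+0.0050 = 0.0700 m
sum ≈ 0.0920+2.2042+1.1740+0.0700 ≈ 3.5402 m = S ✓

v_R_max = 23/10 m/s = 2.3000 m/s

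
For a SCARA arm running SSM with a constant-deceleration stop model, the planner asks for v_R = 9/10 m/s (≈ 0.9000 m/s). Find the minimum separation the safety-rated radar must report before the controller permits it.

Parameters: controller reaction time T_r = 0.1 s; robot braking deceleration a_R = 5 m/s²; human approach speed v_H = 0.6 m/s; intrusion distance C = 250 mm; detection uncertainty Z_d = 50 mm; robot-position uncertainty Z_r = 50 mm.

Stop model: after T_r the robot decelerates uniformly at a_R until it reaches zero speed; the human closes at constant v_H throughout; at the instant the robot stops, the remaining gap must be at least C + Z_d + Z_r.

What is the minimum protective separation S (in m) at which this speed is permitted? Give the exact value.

S_min = 689/1000 m = 0.6890 m

braking lasts T_s = (9/10)/5 = 0.1800 s
reaction-phase robot travel = 0.9000·0.1000 = 0.0900 m
robot covers 0.9000·0.1800 − ½·5.0000·0.1800² = 0.0810 m while stopping
human over T_r+T_s: 0.6000·(0.1000+0.1800) = 0.1680 m
C+Z_d+Z_r = 0.2500+0.0500+0.0500 = 0.3500 m
S_min ≈ 0.0900+0.0810+0.1680+0.3500  ⇒  S_min = 689/1000 m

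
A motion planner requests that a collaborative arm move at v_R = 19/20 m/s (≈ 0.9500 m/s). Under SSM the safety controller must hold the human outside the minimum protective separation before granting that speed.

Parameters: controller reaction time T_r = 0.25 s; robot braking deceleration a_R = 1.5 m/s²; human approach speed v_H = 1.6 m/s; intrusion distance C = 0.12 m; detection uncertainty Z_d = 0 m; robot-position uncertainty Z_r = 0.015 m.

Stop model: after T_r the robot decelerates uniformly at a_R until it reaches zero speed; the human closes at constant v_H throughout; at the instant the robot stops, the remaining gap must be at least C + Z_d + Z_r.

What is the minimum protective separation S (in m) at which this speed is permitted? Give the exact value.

stop time T_s = (19/20)/(3/2) = 0.6333 s
reaction-phase robot travel = 0.9500·0.2500 = 0.2375 m
braking distance = 0.9500²/(2·1.5000) = 0.3008 m
human over T_r+T_s: 1.6000·(0.2500+0.6333) = 1.4133 m
margins: 0.1200+0.0000+0.0150 = 0.1350 m
S_min ≈ 0.2375+0.3008+1.4133+0.1350  ⇒  S_min = 313/150 m

S_min = 313/150 m = 2.0867 m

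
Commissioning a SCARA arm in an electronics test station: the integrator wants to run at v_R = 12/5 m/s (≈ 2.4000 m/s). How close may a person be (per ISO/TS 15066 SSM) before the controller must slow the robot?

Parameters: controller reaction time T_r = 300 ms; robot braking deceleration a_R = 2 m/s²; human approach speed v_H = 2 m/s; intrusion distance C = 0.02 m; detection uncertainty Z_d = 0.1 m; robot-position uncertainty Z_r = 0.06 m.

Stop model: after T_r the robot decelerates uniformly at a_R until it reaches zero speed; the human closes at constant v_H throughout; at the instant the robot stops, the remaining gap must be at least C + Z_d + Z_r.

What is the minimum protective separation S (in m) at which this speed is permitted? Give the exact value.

braking lasts T_s = (12/5)/2 = 1.2000 s
robot covers v_R·T_r = 2.4000·0.3000 = 0.7200 m before braking
braking distance = 2.4000²/(2·2.0000) = 1.4400 m
person approaches 2.0000·(0.3000+1.2000) = 3.0000 m
C+Z_d+Z_r = 0.0200+0.1000+0.0600 = 0.1800 m
S_min ≈ 0.7200+1.4400+3.0000+0.1800  ⇒  S_min = 267/50 m

S_min = 267/50 m = 5.3400 m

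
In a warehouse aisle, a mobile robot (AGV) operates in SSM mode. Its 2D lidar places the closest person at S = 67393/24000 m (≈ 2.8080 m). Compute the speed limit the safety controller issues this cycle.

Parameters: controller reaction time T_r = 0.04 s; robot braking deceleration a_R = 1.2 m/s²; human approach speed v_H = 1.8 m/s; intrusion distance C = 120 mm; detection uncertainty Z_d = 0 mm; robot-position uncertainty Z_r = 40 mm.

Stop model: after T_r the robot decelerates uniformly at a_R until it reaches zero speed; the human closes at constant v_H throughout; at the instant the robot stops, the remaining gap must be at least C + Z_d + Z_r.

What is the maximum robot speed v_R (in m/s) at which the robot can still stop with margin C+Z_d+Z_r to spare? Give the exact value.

v_R_max = 5/4 m/s = 1.2500 m/s

at the boundary: (5/12)·v² + (77/50)·v + (-2473/960) = 0
  disc = (77/50)² − 4·(5/12)·(-2473/960) = 2399401/360000 ; √disc = 1549/600
  v_R = (−(77/50) + 1549/600) / (2·(5/12)) = 5/4 m/s
check:
stop time T_s = (5/4)/(6/5) = 1.0417 s
robot covers v_R·T_r = 1.2500·0.0400 = 0.0500 m before braking
robot under decel: 1.2500²/(2·1.2000) = 0.6510 m
human closes 1.8000·1.0817 = 1.9470 m
residual clearance needed = 0.1200+0.0000+0.0400 = 0.1600 m
sum ≈ 0.0500+0.6510+1.9470+0.1600 ≈ 2.8080 m = S ✓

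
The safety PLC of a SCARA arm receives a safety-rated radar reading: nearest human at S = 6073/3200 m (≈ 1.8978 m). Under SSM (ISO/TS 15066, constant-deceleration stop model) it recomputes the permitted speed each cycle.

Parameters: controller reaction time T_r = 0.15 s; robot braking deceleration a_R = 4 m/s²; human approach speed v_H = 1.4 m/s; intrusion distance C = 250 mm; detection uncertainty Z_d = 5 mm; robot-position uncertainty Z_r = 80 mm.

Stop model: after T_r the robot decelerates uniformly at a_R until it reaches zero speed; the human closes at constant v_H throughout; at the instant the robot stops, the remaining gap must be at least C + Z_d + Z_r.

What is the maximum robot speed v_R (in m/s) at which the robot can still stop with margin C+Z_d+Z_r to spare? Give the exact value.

quadratic (1/8)·v² + (1/2)·v + (-4329/3200) = 0
  disc = (1/2)² − 4·(1/8)·(-4329/3200) = 5929/6400 ; √disc = 77/80
  v_R = (−(1/2) + 77/80) / (2·(1/8)) = 37/20 m/s
check:
braking lasts T_s = (37/20)/4 = 0.4625 s
robot in T_r: 1.8500·0.1500 = 0.2775 m
robot under decel: 1.8500²/(2·4.0000) = 0.4278 m
person approaches 1.4000·(0.1500+0.4625) = 0.8575 m
C+Z_d+Z_r = 0.2500+0.0050+0.0800 = 0.3350 m
sum ≈ 0.2775+0.4278+0.8575+0.3350 ≈ 1.8978 m = S ✓

v_R_max = 37/20 m/s = 1.8500 m/s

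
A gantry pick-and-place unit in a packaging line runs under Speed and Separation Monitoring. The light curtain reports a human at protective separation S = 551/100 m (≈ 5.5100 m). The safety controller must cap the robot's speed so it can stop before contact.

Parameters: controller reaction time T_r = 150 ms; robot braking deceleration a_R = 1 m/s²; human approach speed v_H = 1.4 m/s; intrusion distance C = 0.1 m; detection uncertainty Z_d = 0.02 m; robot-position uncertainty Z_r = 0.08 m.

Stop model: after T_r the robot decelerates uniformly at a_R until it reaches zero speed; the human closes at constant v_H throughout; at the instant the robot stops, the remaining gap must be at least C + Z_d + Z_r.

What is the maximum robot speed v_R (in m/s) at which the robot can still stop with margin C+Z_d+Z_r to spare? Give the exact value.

v_R_max = 2 m/s = 2.0000 m/s

at the boundary: (1/2)·v² + (31/20)·v + (-51/10) = 0
  disc = (31/20)² − 4·(1/2)·(-51/10) = 5041/400 ; √disc = 71/20
  v_R = (−(31/20) + 71/20) / (2·(1/2)) = 2 m/s
check:
braking lasts T_s = 2/1 = 2.0000 s
robot covers v_R·T_r = 2.0000·0.1500 = 0.3000 m before braking
robot under decel: 2.0000²/(2·1.0000) = 2.0000 m
human over T_r+T_s: 1.4000·(0.1500+2.0000) = 3.0100 m
C+Z_d+Z_r = 0.1000+0.0200+0.0800 = 0.2000 m
sum ≈ 0.3000+2.0000+3.0100+0.2000 ≈ 5.5100 m = S ✓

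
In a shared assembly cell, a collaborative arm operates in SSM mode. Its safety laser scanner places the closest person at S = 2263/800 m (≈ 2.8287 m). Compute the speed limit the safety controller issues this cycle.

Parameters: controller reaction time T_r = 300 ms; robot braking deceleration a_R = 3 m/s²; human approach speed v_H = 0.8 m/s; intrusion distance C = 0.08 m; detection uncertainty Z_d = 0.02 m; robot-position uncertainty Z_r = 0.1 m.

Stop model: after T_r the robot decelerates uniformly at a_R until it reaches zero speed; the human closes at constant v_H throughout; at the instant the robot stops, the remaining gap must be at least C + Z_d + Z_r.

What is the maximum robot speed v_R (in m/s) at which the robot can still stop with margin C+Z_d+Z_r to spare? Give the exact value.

collect terms ⇒ (1/6)·v_R² + (17/30)·v_R + (-1911/800) = 0
  disc = (17/30)² − 4·(1/6)·(-1911/800) = 6889/3600 ; √disc = 83/60
  v_R = (−(17/30) + 83/60) / (2·(1/6)) = 49/20 m/s
check:
stop time T_s = (49/20)/3 = 0.8167 s
robot covers v_R·T_r = 2.4500·0.3000 = 0.7350 m before braking
robot covers 2.4500·0.8167 − ½·3.0000·0.8167² = 1.0004 m while stopping
human over T_r+T_s: 0.8000·(0.3000+0.8167) = 0.8933 m
residual clearance needed = 0.0800+0.0200+0.1000 = 0.2000 m
sum ≈ 0.7350+1.0004+0.8933+0.2000 ≈ 2.8287 m = S ✓

v_R_max = 49/20 m/s = 2.4500 m/s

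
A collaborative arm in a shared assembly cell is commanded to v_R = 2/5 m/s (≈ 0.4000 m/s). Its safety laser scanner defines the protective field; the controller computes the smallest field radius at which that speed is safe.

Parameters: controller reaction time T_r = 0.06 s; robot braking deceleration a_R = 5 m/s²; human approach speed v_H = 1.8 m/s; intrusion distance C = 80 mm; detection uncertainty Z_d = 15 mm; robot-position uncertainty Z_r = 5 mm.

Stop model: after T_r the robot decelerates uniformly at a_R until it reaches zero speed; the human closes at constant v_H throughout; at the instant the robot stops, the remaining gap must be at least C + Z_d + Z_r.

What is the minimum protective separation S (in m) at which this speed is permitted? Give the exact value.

S_min = 49/125 m = 0.3920 m

T_s = v_R/a_R = (2/5)/5 = 0.0800 s
reaction-phase robot travel = 0.4000·0.0600 = 0.0240 m
robot under decel: 0.4000²/(2·5.0000) = 0.0160 m
human closes 1.8000·0.1400 = 0.2520 m
margins: 0.0800+0.0150+0.0050 = 0.1000 m
S_min ≈ 0.0240+0.0160+0.2520+0.1000  ⇒  S_min = 49/125 m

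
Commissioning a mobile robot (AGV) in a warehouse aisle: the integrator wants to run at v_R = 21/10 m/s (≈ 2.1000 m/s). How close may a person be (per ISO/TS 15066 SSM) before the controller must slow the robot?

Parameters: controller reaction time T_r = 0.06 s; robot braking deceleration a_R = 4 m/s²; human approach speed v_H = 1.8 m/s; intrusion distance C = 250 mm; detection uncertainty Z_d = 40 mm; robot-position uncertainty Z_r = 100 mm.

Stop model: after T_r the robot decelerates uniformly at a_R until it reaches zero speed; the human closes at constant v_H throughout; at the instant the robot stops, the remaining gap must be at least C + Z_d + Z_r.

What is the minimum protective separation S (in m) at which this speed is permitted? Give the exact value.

S_min = 8481/4000 m = 2.1202 m

braking lasts T_s = (21/10)/4 = 0.5250 s
reaction-phase robot travel = 2.1000·0.0600 = 0.1260 m
robot under decel: 2.1000²/(2·4.0000) = 0.5513 m
human closes 1.8000·0.5850 = 1.0530 m
margins: 0.2500+0.0400+0.1000 = 0.3900 m
S_min ≈ 0.1260+0.5513+1.0530+0.3900  ⇒  S_min = 8481/4000 m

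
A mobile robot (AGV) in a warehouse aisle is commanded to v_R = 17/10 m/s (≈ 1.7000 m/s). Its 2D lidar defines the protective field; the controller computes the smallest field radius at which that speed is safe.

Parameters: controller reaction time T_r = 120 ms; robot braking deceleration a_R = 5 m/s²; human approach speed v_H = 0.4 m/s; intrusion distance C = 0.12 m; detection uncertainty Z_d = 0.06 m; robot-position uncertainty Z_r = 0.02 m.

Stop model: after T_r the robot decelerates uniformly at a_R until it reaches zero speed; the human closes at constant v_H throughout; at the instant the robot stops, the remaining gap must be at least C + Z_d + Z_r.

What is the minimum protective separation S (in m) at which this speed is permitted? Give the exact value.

S_min = 877/1000 m = 0.8770 m

T_s = v_R/a_R = (17/10)/5 = 0.3400 s
robot covers v_R·T_r = 1.7000·0.1200 = 0.2040 m before braking
robot covers 1.7000·0.3400 − ½·5.0000·0.3400² = 0.2890 m while stopping
person approaches 0.4000·(0.1200+0.3400) = 0.1840 m
residual clearance needed = 0.1200+0.0600+0.0200 = 0.2000 m
S_min ≈ 0.2040+0.2890+0.1840+0.2000  ⇒  S_min = 877/1000 m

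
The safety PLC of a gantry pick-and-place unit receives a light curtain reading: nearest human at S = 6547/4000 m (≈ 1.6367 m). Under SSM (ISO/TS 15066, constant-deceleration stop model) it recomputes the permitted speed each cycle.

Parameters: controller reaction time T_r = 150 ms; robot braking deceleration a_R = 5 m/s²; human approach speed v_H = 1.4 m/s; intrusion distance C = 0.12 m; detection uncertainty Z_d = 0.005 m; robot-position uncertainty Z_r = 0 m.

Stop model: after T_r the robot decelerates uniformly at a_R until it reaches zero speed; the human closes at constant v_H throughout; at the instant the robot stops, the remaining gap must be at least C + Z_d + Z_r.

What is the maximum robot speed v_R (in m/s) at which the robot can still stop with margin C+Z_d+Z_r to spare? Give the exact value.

quadratic (1/10)·v² + (43/100)·v + (-5207/4000) = 0
  disc = (43/100)² − 4·(1/10)·(-5207/4000) = 441/625 ; √disc = 21/25
  v_R = (−(43/100) + 21/25) / (2·(1/10)) = 41/20 m/s
check:
T_s = v_R/a_R = (41/20)/5 = 0.4100 s
reaction-phase robot travel = 2.0500·0.1500 = 0.3075 m
braking distance = 2.0500²/(2·5.0000) = 0.4203 m
human closes 1.4000·0.5600 = 0.7840 m
margins: 0.1200+0.0050+0.0000 = 0.1250 m
sum ≈ 0.3075+0.4203+0.7840+0.1250 ≈ 1.6367 m = S ✓

v_R_max = 41/20 m/s = 2.0500 m/s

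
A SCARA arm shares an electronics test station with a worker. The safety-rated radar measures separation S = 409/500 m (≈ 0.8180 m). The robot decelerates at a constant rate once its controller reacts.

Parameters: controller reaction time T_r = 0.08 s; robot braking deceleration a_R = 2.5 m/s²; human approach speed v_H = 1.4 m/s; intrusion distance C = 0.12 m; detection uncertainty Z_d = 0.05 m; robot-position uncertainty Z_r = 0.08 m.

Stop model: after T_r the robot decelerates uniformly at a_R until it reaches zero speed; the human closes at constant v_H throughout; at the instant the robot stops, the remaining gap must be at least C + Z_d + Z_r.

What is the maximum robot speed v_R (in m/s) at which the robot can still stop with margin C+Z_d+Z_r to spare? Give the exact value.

at the boundary: (1/5)·v² + (16/25)·v + (-57/125) = 0
  disc = (16/25)² − 4·(1/5)·(-57/125) = 484/625 ; √disc = 22/25
  v_R = (−(16/25) + 22/25) / (2·(1/5)) = 3/5 m/s
check:
T_s = v_R/a_R = (3/5)/(5/2) = 0.2400 s
robot covers v_R·T_r = 0.6000·0.0800 = 0.0480 m before braking
braking distance = 0.6000²/(2·2.5000) = 0.0720 m
human over T_r+T_s: 1.4000·(0.0800+0.2400) = 0.4480 m
C+Z_d+Z_r = 0.1200+0.0500+0.0800 = 0.2500 m
sum ≈ 0.0480+0.0720+0.4480+0.2500 ≈ 0.8180 m = S ✓

v_R_max = 3/5 m/s = 0.6000 m/s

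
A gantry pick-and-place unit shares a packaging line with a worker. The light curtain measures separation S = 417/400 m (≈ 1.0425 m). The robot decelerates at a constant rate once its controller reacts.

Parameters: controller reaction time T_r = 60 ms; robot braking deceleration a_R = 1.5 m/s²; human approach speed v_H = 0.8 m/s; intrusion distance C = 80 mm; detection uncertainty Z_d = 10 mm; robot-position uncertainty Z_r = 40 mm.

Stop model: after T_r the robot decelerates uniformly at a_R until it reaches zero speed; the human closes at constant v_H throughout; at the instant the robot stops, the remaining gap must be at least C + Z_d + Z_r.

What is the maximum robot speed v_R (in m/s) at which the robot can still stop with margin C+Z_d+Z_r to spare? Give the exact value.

v_R_max = 19/20 m/s = 0.9500 m/s

collect terms ⇒ (1/3)·v_R² + (89/150)·v_R + (-1729/2000) = 0
  disc = (89/150)² − 4·(1/3)·(-1729/2000) = 8464/5625 ; √disc = 92/75
  v_R = (−(89/150) + 92/75) / (2·(1/3)) = 19/20 m/s
check:
stop time T_s = (19/20)/(3/2) = 0.6333 s
robot covers v_R·T_r = 0.9500·0.0600 = 0.0570 m before braking
robot under decel: 0.9500²/(2·1.5000) = 0.3008 m
person approaches 0.8000·(0.0600+0.6333) = 0.5547 m
C+Z_d+Z_r = 0.0800+0.0100+0.0400 = 0.1300 m
sum ≈ 0.0570+0.3008+0.5547+0.1300 ≈ 1.0425 m = S ✓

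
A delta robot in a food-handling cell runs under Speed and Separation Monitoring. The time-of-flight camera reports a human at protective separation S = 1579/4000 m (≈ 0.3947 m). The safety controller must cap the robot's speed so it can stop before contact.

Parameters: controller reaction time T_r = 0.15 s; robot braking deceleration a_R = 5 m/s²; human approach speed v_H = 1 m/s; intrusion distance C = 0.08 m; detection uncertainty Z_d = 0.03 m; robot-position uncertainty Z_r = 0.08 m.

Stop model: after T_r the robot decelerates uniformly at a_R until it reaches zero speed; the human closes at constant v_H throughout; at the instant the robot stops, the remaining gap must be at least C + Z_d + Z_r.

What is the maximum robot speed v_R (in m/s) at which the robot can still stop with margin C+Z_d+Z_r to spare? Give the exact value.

at the boundary: (1/10)·v² + (7/20)·v + (-219/4000) = 0
  disc = (7/20)² − 4·(1/10)·(-219/4000) = 361/2500 ; √disc = 19/50
  v_R = (−(7/20) + 19/50) / (2·(1/10)) = 3/20 m/s
check:
braking lasts T_s = (3/20)/5 = 0.0300 s
robot in T_r: 0.1500·0.1500 = 0.0225 m
robot under decel: 0.1500²/(2·5.0000) = 0.0022 m
human over T_r+T_s: 1.0000·(0.1500+0.0300) = 0.1800 m
C+Z_d+Z_r = 0.0800+0.0300+0.0800 = 0.1900 m
sum ≈ 0.0225+0.0022+0.1800+0.1900 ≈ 0.3947 m = S ✓

v_R_max = 3/20 m/s = 0.1500 m/s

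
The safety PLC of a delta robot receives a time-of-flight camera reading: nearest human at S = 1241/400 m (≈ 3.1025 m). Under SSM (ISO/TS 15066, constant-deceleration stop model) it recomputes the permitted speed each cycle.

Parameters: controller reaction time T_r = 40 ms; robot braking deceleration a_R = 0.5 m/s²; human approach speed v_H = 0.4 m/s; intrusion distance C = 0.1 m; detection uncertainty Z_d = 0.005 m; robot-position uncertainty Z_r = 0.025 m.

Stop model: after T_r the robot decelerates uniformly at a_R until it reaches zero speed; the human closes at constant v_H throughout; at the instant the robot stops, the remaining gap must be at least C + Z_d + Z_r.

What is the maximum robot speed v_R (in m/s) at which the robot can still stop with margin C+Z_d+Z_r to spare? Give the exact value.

v_R_max = 27/20 m/s = 1.3500 m/s

collect terms ⇒ (1)·v_R² + (21/25)·v_R + (-5913/2000) = 0
  disc = (21/25)² − 4·(1)·(-5913/2000) = 31329/2500 ; √disc = 177/50
  v_R = (−(21/25) + 177/50) / (2·(1)) = 27/20 m/s
check:
stop time T_s = (27/20)/(1/2) = 2.7000 s
robot in T_r: 1.3500·0.0400 = 0.0540 m
braking distance = 1.3500²/(2·0.5000) = 1.8225 m
human closes 0.4000·2.7400 = 1.0960 m
C+Z_d+Z_r = 0.1000+0.0050+0.0250 = 0.1300 m
sum ≈ 0.0540+1.8225+1.0960+0.1300 ≈ 3.1025 m = S ✓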